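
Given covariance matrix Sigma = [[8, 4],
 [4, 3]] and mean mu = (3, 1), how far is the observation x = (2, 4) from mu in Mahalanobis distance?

Step 1 — centre the observation: (x - mu) = (-1, 3).

Step 2 — invert Sigma. det(Sigma) = 8·3 - (4)² = 8.
  Sigma^{-1} = (1/det) · [[d, -b], [-b, a]] = [[0.375, -0.5],
 [-0.5, 1]].

Step 3 — form the quadratic (x - mu)^T · Sigma^{-1} · (x - mu):
  Sigma^{-1} · (x - mu) = (-1.875, 3.5).
  (x - mu)^T · [Sigma^{-1} · (x - mu)] = (-1)·(-1.875) + (3)·(3.5) = 12.375.

Step 4 — take square root: d = √(12.375) ≈ 3.5178.

d(x, mu) = √(12.375) ≈ 3.5178


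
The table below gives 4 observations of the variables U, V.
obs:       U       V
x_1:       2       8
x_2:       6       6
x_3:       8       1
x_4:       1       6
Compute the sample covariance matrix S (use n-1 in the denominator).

Step 1 — column means:
  mean(U) = (2 + 6 + 8 + 1) / 4 = 17/4 = 4.25
  mean(V) = (8 + 6 + 1 + 6) / 4 = 21/4 = 5.25

Step 2 — sample covariance S[i,j] = (1/(n-1)) · Σ_k (x_{k,i} - mean_i) · (x_{k,j} - mean_j), with n-1 = 3.
  S[U,U] = ((-2.25)·(-2.25) + (1.75)·(1.75) + (3.75)·(3.75) + (-3.25)·(-3.25)) / 3 = 32.75/3 = 10.9167
  S[U,V] = ((-2.25)·(2.75) + (1.75)·(0.75) + (3.75)·(-4.25) + (-3.25)·(0.75)) / 3 = -23.25/3 = -7.75
  S[V,V] = ((2.75)·(2.75) + (0.75)·(0.75) + (-4.25)·(-4.25) + (0.75)·(0.75)) / 3 = 26.75/3 = 8.9167

S is symmetric (S[j,i] = S[i,j]). Assembling:

S = [[10.9167, -7.75],
 [-7.75, 8.9167]]


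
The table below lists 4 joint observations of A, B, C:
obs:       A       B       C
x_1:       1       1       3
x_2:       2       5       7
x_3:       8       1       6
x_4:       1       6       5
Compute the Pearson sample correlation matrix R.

Step 1 — column means:
  mean(A) = (1 + 2 + 8 + 1) / 4 = 12/4 = 3
  mean(B) = (1 + 5 + 1 + 6) / 4 = 13/4 = 3.25
  mean(C) = (3 + 7 + 6 + 5) / 4 = 21/4 = 5.25

Step 2 — sample variances and covariances s[i,j] = (1/(n-1)) · Σ_k (x_{k,i} - mean_i) · (x_{k,j} - mean_j), with n-1 = 3:
  s[A,A] = ((-2)·(-2) + (-1)·(-1) + (5)·(5) + (-2)·(-2)) / 3 = 34/3 = 11.3333
  s[A,B] = ((-2)·(-2.25) + (-1)·(1.75) + (5)·(-2.25) + (-2)·(2.75)) / 3 = -14/3 = -4.6667
  s[A,C] = ((-2)·(-2.25) + (-1)·(1.75) + (5)·(0.75) + (-2)·(-0.25)) / 3 = 7/3 = 2.3333
  s[B,B] = ((-2.25)·(-2.25) + (1.75)·(1.75) + (-2.25)·(-2.25) + (2.75)·(2.75)) / 3 = 20.75/3 = 6.9167
  s[B,C] = ((-2.25)·(-2.25) + (1.75)·(1.75) + (-2.25)·(0.75) + (2.75)·(-0.25)) / 3 = 5.75/3 = 1.9167
  s[C,C] = ((-2.25)·(-2.25) + (1.75)·(1.75) + (0.75)·(0.75) + (-0.25)·(-0.25)) / 3 = 8.75/3 = 2.9167
  Sample standard deviations s_i = √(s[i,i]):
  s(A) = √(11.3333) = 3.3665
  s(B) = √(6.9167) = 2.63
  s(C) = √(2.9167) = 1.7078

Step 3 — r_{ij} = s_{ij} / (s_i · s_j):
  r[A,A] = 1 (diagonal).
  r[A,B] = -4.6667 / (3.3665 · 2.63) = -4.6667 / 8.8537 = -0.5271
  r[A,C] = 2.3333 / (3.3665 · 1.7078) = 2.3333 / 5.7494 = 0.4058
  r[B,B] = 1 (diagonal).
  r[B,C] = 1.9167 / (2.63 · 1.7078) = 1.9167 / 4.4915 = 0.4267
  r[C,C] = 1 (diagonal).

R is symmetric with unit diagonal. Assembling:

R = [[1, -0.5271, 0.4058],
 [-0.5271, 1, 0.4267],
 [0.4058, 0.4267, 1]]


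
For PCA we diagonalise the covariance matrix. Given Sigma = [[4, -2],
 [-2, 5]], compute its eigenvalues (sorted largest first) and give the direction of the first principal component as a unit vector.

Step 1 — characteristic polynomial of 2×2 Sigma:
  det(Sigma - λI) = λ² - trace · λ + det = 0.
  trace = 4 + 5 = 9, det = 4·5 - (-2)² = 16.
Step 2 — discriminant:
  Δ = trace² - 4·det = 81 - 64 = 17.
Step 3 — eigenvalues:
  λ = (trace ± √Δ)/2 = (9 ± 4.1231)/2,
  λ_1 = 6.5616,  λ_2 = 2.4384.

Step 4 — unit eigenvector for λ_1: solve (Sigma - λ_1 I)v = 0. First row:
  (4 - 6.5616)·v_x + (-2)·v_y = 0, i.e. (-2.5616)·v_x + (-2)·v_y = 0,
  so v ∝ (b, λ_1 - a) = (-2, 2.5616); multiply by -1 so the first entry is positive: u = (2, -2.5616).
  ||u|| = √((2)² + (-2.5616)²) = √(10.5616) ≈ 3.2499,
  v_1 = u/||u|| ≈ (0.6154, -0.7882) (||v_1|| = 1).

λ_1 = 6.5616,  λ_2 = 2.4384;  v_1 ≈ (0.6154, -0.7882)


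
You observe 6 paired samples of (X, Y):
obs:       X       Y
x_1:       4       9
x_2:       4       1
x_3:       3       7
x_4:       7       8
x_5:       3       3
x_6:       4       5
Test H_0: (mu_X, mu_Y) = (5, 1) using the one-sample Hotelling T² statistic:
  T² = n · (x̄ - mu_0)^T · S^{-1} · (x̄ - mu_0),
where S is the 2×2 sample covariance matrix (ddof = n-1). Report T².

Step 1 — sample mean vector:
  mean(X) = (4 + 4 + 3 + 7 + 3 + 4) / 6 = 25/6 = 4.1667
  mean(Y) = (9 + 1 + 7 + 8 + 3 + 5) / 6 = 33/6 = 5.5
  x̄ = (4.1667, 5.5),  deviation x̄ - mu_0 = (4.1667, 5.5) - (5, 1) = (-0.8333, 4.5).

Step 2 — sample covariance matrix, S[i,j] = (1/(n-1)) · Σ_k (x_{k,i} - mean_i) · (x_{k,j} - mean_j), divisor n-1 = 5:
  S[X,X] = ((-0.1667)·(-0.1667) + (-0.1667)·(-0.1667) + (-1.1667)·(-1.1667) + (2.8333)·(2.8333) + (-1.1667)·(-1.1667) + (-0.1667)·(-0.1667)) / 5 = 10.8333/5 = 2.1667
  S[X,Y] = ((-0.1667)·(3.5) + (-0.1667)·(-4.5) + (-1.1667)·(1.5) + (2.8333)·(2.5) + (-1.1667)·(-2.5) + (-0.1667)·(-0.5)) / 5 = 8.5/5 = 1.7
  S[Y,Y] = ((3.5)·(3.5) + (-4.5)·(-4.5) + (1.5)·(1.5) + (2.5)·(2.5) + (-2.5)·(-2.5) + (-0.5)·(-0.5)) / 5 = 47.5/5 = 9.5
  S = [[2.1667, 1.7],
 [1.7, 9.5]].

Step 3 — invert S. det(S) = 2.1667·9.5 - (1.7)² = 17.6933.
  S^{-1} = (1/det) · [[d, -b], [-b, a]] = [[0.5369, -0.0961],
 [-0.0961, 0.1225]].

Step 4 — quadratic form (x̄ - mu_0)^T · S^{-1} · (x̄ - mu_0):
  S^{-1} · (x̄ - mu_0) = (-0.8798, 0.6311),
  (x̄ - mu_0)^T · [...] = (-0.8333)·(-0.8798) + (4.5)·(0.6311) = 3.5732.

Step 5 — scale by n: T² = 6 · 3.5732 = 21.4393.

T² ≈ 21.4393


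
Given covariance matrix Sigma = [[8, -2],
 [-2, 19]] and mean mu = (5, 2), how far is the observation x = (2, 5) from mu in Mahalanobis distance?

Step 1 — centre the observation: (x - mu) = (-3, 3).

Step 2 — invert Sigma. det(Sigma) = 8·19 - (-2)² = 148.
  Sigma^{-1} = (1/det) · [[d, -b], [-b, a]] = [[0.1284, 0.0135],
 [0.0135, 0.0541]].

Step 3 — form the quadratic (x - mu)^T · Sigma^{-1} · (x - mu):
  Sigma^{-1} · (x - mu) = (-0.3446, 0.1216).
  (x - mu)^T · [Sigma^{-1} · (x - mu)] = (-3)·(-0.3446) + (3)·(0.1216) = 1.3986.

Step 4 — take square root: d = √(1.3986) ≈ 1.1826.

d(x, mu) = √(1.3986) ≈ 1.1826


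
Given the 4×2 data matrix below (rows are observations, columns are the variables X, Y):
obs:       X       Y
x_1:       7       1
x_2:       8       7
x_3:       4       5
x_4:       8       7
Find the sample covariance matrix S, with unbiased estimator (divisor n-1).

Step 1 — column means:
  mean(X) = (7 + 8 + 4 + 8) / 4 = 27/4 = 6.75
  mean(Y) = (1 + 7 + 5 + 7) / 4 = 20/4 = 5

Step 2 — sample covariance S[i,j] = (1/(n-1)) · Σ_k (x_{k,i} - mean_i) · (x_{k,j} - mean_j), with n-1 = 3.
  S[X,X] = ((0.25)·(0.25) + (1.25)·(1.25) + (-2.75)·(-2.75) + (1.25)·(1.25)) / 3 = 10.75/3 = 3.5833
  S[X,Y] = ((0.25)·(-4) + (1.25)·(2) + (-2.75)·(0) + (1.25)·(2)) / 3 = 4/3 = 1.3333
  S[Y,Y] = ((-4)·(-4) + (2)·(2) + (0)·(0) + (2)·(2)) / 3 = 24/3 = 8

S is symmetric (S[j,i] = S[i,j]). Assembling:

S = [[3.5833, 1.3333],
 [1.3333, 8]]


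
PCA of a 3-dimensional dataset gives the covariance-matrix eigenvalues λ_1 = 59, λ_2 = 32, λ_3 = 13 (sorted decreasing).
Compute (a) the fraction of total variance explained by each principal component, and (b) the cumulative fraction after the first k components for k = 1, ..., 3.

Step 1 — total variance = trace(Sigma) = Σ λ_i = 59 + 32 + 13 = 104.

Step 2 — fraction explained by component i = λ_i / Σ λ:
  PC1: 59/104 = 0.5673
  PC2: 32/104 = 0.3077
  PC3: 13/104 = 0.125

Step 3 — cumulative fraction after k components = (λ_1 + ... + λ_k) / Σ λ:
  k = 1: 59/104 = 0.5673
  k = 2: (59 + 32)/104 = 91/104 = 0.875
  k = 3: (59 + 32 + 13)/104 = 104/104 = 1

Summary (fraction, with percent):

explained: PC1 0.5673 (56.73%), PC2 0.3077 (30.77%), PC3 0.125 (12.5%);  cumulative: 0.5673, 0.875, 1


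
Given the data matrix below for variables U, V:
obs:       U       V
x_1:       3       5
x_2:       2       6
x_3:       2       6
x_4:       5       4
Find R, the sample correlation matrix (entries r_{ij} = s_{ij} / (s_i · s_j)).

Step 1 — column means:
  mean(U) = (3 + 2 + 2 + 5) / 4 = 12/4 = 3
  mean(V) = (5 + 6 + 6 + 4) / 4 = 21/4 = 5.25

Step 2 — sample variances and covariances s[i,j] = (1/(n-1)) · Σ_k (x_{k,i} - mean_i) · (x_{k,j} - mean_j), with n-1 = 3:
  s[U,U] = ((0)·(0) + (-1)·(-1) + (-1)·(-1) + (2)·(2)) / 3 = 6/3 = 2
  s[U,V] = ((0)·(-0.25) + (-1)·(0.75) + (-1)·(0.75) + (2)·(-1.25)) / 3 = -4/3 = -1.3333
  s[V,V] = ((-0.25)·(-0.25) + (0.75)·(0.75) + (0.75)·(0.75) + (-1.25)·(-1.25)) / 3 = 2.75/3 = 0.9167
  Sample standard deviations s_i = √(s[i,i]):
  s(U) = √(2) = 1.4142
  s(V) = √(0.9167) = 0.9574

Step 3 — r_{ij} = s_{ij} / (s_i · s_j):
  r[U,U] = 1 (diagonal).
  r[U,V] = -1.3333 / (1.4142 · 0.9574) = -1.3333 / 1.354 = -0.9847
  r[V,V] = 1 (diagonal).

R is symmetric with unit diagonal. Assembling:

R = [[1, -0.9847],
 [-0.9847, 1]]


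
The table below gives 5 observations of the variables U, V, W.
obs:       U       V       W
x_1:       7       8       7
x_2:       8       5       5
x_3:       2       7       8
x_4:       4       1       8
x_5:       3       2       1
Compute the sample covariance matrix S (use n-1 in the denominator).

Step 1 — column means:
  mean(U) = (7 + 8 + 2 + 4 + 3) / 5 = 24/5 = 4.8
  mean(V) = (8 + 5 + 7 + 1 + 2) / 5 = 23/5 = 4.6
  mean(W) = (7 + 5 + 8 + 8 + 1) / 5 = 29/5 = 5.8

Step 2 — sample covariance S[i,j] = (1/(n-1)) · Σ_k (x_{k,i} - mean_i) · (x_{k,j} - mean_j), with n-1 = 4.
  S[U,U] = ((2.2)·(2.2) + (3.2)·(3.2) + (-2.8)·(-2.8) + (-0.8)·(-0.8) + (-1.8)·(-1.8)) / 4 = 26.8/4 = 6.7
  S[U,V] = ((2.2)·(3.4) + (3.2)·(0.4) + (-2.8)·(2.4) + (-0.8)·(-3.6) + (-1.8)·(-2.6)) / 4 = 9.6/4 = 2.4
  S[U,W] = ((2.2)·(1.2) + (3.2)·(-0.8) + (-2.8)·(2.2) + (-0.8)·(2.2) + (-1.8)·(-4.8)) / 4 = 0.8/4 = 0.2
  S[V,V] = ((3.4)·(3.4) + (0.4)·(0.4) + (2.4)·(2.4) + (-3.6)·(-3.6) + (-2.6)·(-2.6)) / 4 = 37.2/4 = 9.3
  S[V,W] = ((3.4)·(1.2) + (0.4)·(-0.8) + (2.4)·(2.2) + (-3.6)·(2.2) + (-2.6)·(-4.8)) / 4 = 13.6/4 = 3.4
  S[W,W] = ((1.2)·(1.2) + (-0.8)·(-0.8) + (2.2)·(2.2) + (2.2)·(2.2) + (-4.8)·(-4.8)) / 4 = 34.8/4 = 8.7

S is symmetric (S[j,i] = S[i,j]). Assembling:

S = [[6.7, 2.4, 0.2],
 [2.4, 9.3, 3.4],
 [0.2, 3.4, 8.7]]


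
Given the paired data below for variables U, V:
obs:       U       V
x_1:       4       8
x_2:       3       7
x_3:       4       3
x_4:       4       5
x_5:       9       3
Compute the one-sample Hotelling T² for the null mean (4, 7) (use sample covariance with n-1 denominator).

Step 1 — sample mean vector:
  mean(U) = (4 + 3 + 4 + 4 + 9) / 5 = 24/5 = 4.8
  mean(V) = (8 + 7 + 3 + 5 + 3) / 5 = 26/5 = 5.2
  x̄ = (4.8, 5.2),  deviation x̄ - mu_0 = (4.8, 5.2) - (4, 7) = (0.8, -1.8).

Step 2 — sample covariance matrix, S[i,j] = (1/(n-1)) · Σ_k (x_{k,i} - mean_i) · (x_{k,j} - mean_j), divisor n-1 = 4:
  S[U,U] = ((-0.8)·(-0.8) + (-1.8)·(-1.8) + (-0.8)·(-0.8) + (-0.8)·(-0.8) + (4.2)·(4.2)) / 4 = 22.8/4 = 5.7
  S[U,V] = ((-0.8)·(2.8) + (-1.8)·(1.8) + (-0.8)·(-2.2) + (-0.8)·(-0.2) + (4.2)·(-2.2)) / 4 = -12.8/4 = -3.2
  S[V,V] = ((2.8)·(2.8) + (1.8)·(1.8) + (-2.2)·(-2.2) + (-0.2)·(-0.2) + (-2.2)·(-2.2)) / 4 = 20.8/4 = 5.2
  S = [[5.7, -3.2],
 [-3.2, 5.2]].

Step 3 — invert S. det(S) = 5.7·5.2 - (-3.2)² = 19.4.
  S^{-1} = (1/det) · [[d, -b], [-b, a]] = [[0.268, 0.1649],
 [0.1649, 0.2938]].

Step 4 — quadratic form (x̄ - mu_0)^T · S^{-1} · (x̄ - mu_0):
  S^{-1} · (x̄ - mu_0) = (-0.0825, -0.3969),
  (x̄ - mu_0)^T · [...] = (0.8)·(-0.0825) + (-1.8)·(-0.3969) = 0.6485.

Step 5 — scale by n: T² = 5 · 0.6485 = 3.2423.

T² ≈ 3.2423


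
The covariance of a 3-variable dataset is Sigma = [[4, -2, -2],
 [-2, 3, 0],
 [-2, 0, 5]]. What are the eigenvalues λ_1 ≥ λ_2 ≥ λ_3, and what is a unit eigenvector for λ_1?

Step 1 — characteristic polynomial p(λ) = det(λI - Sigma) = λ³ - tr·λ² + c_1·λ - det, where tr = trace, c_1 = sum of the principal 2×2 minors, det = det(Sigma):
  tr = 4 + 3 + 5 = 12,
  c_1 = (4·3 - (-2)²) + (4·5 - (-2)²) + (3·5 - (0)²) = 8 + 16 + 15 = 39,
  det = 4·(3·5 - (0)²) - (-2)·((-2)·5 - (0)·(-2)) + (-2)·((-2)·(0) - 3·(-2)) = 4·(15) - (-2)·(-10) + (-2)·(6) = 28.
  So p(λ) = λ³ - 12λ² + 39λ - 28.
Step 2 — look for an integer root (rational root theorem: any rational root is an integer divisor of 28). Testing λ = 1:
  p(1) = 1 - 12 + 39 - 28 = 0  ✓
  Dividing out (λ - 1): p(λ) = (λ - 1)(λ² - 11λ + 28).
Step 3 — remaining eigenvalues from the quadratic λ² - 11λ + 28 = 0:
  Δ = 11² - 4·28 = 121 - 112 = 9,  λ = (11 ± √9)/2 = (11 ± 3)/2 = 7 or 4.
  Sorted: λ_1 = 7,  λ_2 = 4,  λ_3 = 1  (check: sum = 12 = tr ✓).

Step 4 — unit eigenvector for λ_1 = 7: v spans the null space of (Sigma - λ_1 I), whose rows are
  r_1 = (-3, -2, -2),  r_2 = (-2, -4, 0),  r_3 = (-2, 0, -2).
  v is orthogonal to every row, so take v ∝ r_1 × r_2 = ((-2)·(0) - (-2)·(-4), (-2)·(-2) - (-3)·(0), (-3)·(-4) - (-2)·(-2)) = (-8, 4, 8).
  Rescale (divide by 4; multiply by -1 so the first nonzero entry is positive): u = (2, -1, -2).
  ||u|| = √((2)² + (-1)² + (-2)²) = √(9) = 3,  v_1 = u/||u|| ≈ (0.6667, -0.3333, -0.6667) (||v_1|| = 1).

λ_1 = 7,  λ_2 = 4,  λ_3 = 1;  v_1 ≈ (0.6667, -0.3333, -0.6667)


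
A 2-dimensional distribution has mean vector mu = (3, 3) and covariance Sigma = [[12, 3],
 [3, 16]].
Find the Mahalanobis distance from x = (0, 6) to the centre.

Step 1 — centre the observation: (x - mu) = (-3, 3).

Step 2 — invert Sigma. det(Sigma) = 12·16 - (3)² = 183.
  Sigma^{-1} = (1/det) · [[d, -b], [-b, a]] = [[0.0874, -0.0164],
 [-0.0164, 0.0656]].

Step 3 — form the quadratic (x - mu)^T · Sigma^{-1} · (x - mu):
  Sigma^{-1} · (x - mu) = (-0.3115, 0.2459).
  (x - mu)^T · [Sigma^{-1} · (x - mu)] = (-3)·(-0.3115) + (3)·(0.2459) = 1.6721.

Step 4 — take square root: d = √(1.6721) ≈ 1.2931.

d(x, mu) = √(1.6721) ≈ 1.2931


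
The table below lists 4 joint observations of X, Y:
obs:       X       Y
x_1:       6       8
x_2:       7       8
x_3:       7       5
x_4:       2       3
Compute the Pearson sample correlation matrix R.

Step 1 — column means:
  mean(X) = (6 + 7 + 7 + 2) / 4 = 22/4 = 5.5
  mean(Y) = (8 + 8 + 5 + 3) / 4 = 24/4 = 6

Step 2 — sample variances and covariances s[i,j] = (1/(n-1)) · Σ_k (x_{k,i} - mean_i) · (x_{k,j} - mean_j), with n-1 = 3:
  s[X,X] = ((0.5)·(0.5) + (1.5)·(1.5) + (1.5)·(1.5) + (-3.5)·(-3.5)) / 3 = 17/3 = 5.6667
  s[X,Y] = ((0.5)·(2) + (1.5)·(2) + (1.5)·(-1) + (-3.5)·(-3)) / 3 = 13/3 = 4.3333
  s[Y,Y] = ((2)·(2) + (2)·(2) + (-1)·(-1) + (-3)·(-3)) / 3 = 18/3 = 6
  Sample standard deviations s_i = √(s[i,i]):
  s(X) = √(5.6667) = 2.3805
  s(Y) = √(6) = 2.4495

Step 3 — r_{ij} = s_{ij} / (s_i · s_j):
  r[X,X] = 1 (diagonal).
  r[X,Y] = 4.3333 / (2.3805 · 2.4495) = 4.3333 / 5.831 = 0.7432
  r[Y,Y] = 1 (diagonal).

R is symmetric with unit diagonal. Assembling:

R = [[1, 0.7432],
 [0.7432, 1]]


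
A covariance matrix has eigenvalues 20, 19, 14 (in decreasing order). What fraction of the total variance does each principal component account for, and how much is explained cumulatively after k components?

Step 1 — total variance = trace(Sigma) = Σ λ_i = 20 + 19 + 14 = 53.

Step 2 — fraction explained by component i = λ_i / Σ λ:
  PC1: 20/53 = 0.3774
  PC2: 19/53 = 0.3585
  PC3: 14/53 = 0.2642

Step 3 — cumulative fraction after k components = (λ_1 + ... + λ_k) / Σ λ:
  k = 1: 20/53 = 0.3774
  k = 2: (20 + 19)/53 = 39/53 = 0.7358
  k = 3: (20 + 19 + 14)/53 = 53/53 = 1

Summary (fraction, with percent):

explained: PC1 0.3774 (37.74%), PC2 0.3585 (35.85%), PC3 0.2642 (26.42%);  cumulative: 0.3774, 0.7358, 1


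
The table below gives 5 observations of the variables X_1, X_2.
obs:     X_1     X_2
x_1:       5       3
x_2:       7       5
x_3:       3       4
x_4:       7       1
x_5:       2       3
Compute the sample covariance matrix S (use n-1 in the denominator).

Step 1 — column means:
  mean(X_1) = (5 + 7 + 3 + 7 + 2) / 5 = 24/5 = 4.8
  mean(X_2) = (3 + 5 + 4 + 1 + 3) / 5 = 16/5 = 3.2

Step 2 — sample covariance S[i,j] = (1/(n-1)) · Σ_k (x_{k,i} - mean_i) · (x_{k,j} - mean_j), with n-1 = 4.
  S[X_1,X_1] = ((0.2)·(0.2) + (2.2)·(2.2) + (-1.8)·(-1.8) + (2.2)·(2.2) + (-2.8)·(-2.8)) / 4 = 20.8/4 = 5.2
  S[X_1,X_2] = ((0.2)·(-0.2) + (2.2)·(1.8) + (-1.8)·(0.8) + (2.2)·(-2.2) + (-2.8)·(-0.2)) / 4 = -1.8/4 = -0.45
  S[X_2,X_2] = ((-0.2)·(-0.2) + (1.8)·(1.8) + (0.8)·(0.8) + (-2.2)·(-2.2) + (-0.2)·(-0.2)) / 4 = 8.8/4 = 2.2

S is symmetric (S[j,i] = S[i,j]). Assembling:

S = [[5.2, -0.45],
 [-0.45, 2.2]]


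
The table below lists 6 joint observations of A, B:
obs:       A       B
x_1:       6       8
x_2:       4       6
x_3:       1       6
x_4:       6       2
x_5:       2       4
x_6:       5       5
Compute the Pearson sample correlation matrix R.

Step 1 — column means:
  mean(A) = (6 + 4 + 1 + 6 + 2 + 5) / 6 = 24/6 = 4
  mean(B) = (8 + 6 + 6 + 2 + 4 + 5) / 6 = 31/6 = 5.1667

Step 2 — sample variances and covariances s[i,j] = (1/(n-1)) · Σ_k (x_{k,i} - mean_i) · (x_{k,j} - mean_j), with n-1 = 5:
  s[A,A] = ((2)·(2) + (0)·(0) + (-3)·(-3) + (2)·(2) + (-2)·(-2) + (1)·(1)) / 5 = 22/5 = 4.4
  s[A,B] = ((2)·(2.8333) + (0)·(0.8333) + (-3)·(0.8333) + (2)·(-3.1667) + (-2)·(-1.1667) + (1)·(-0.1667)) / 5 = -1/5 = -0.2
  s[B,B] = ((2.8333)·(2.8333) + (0.8333)·(0.8333) + (0.8333)·(0.8333) + (-3.1667)·(-3.1667) + (-1.1667)·(-1.1667) + (-0.1667)·(-0.1667)) / 5 = 20.8333/5 = 4.1667
  Sample standard deviations s_i = √(s[i,i]):
  s(A) = √(4.4) = 2.0976
  s(B) = √(4.1667) = 2.0412

Step 3 — r_{ij} = s_{ij} / (s_i · s_j):
  r[A,A] = 1 (diagonal).
  r[A,B] = -0.2 / (2.0976 · 2.0412) = -0.2 / 4.2817 = -0.0467
  r[B,B] = 1 (diagonal).

R is symmetric with unit diagonal. Assembling:

R = [[1, -0.0467],
 [-0.0467, 1]]


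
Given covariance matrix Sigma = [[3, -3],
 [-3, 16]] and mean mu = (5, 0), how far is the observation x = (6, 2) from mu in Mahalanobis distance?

Step 1 — centre the observation: (x - mu) = (1, 2).

Step 2 — invert Sigma. det(Sigma) = 3·16 - (-3)² = 39.
  Sigma^{-1} = (1/det) · [[d, -b], [-b, a]] = [[0.4103, 0.0769],
 [0.0769, 0.0769]].

Step 3 — form the quadratic (x - mu)^T · Sigma^{-1} · (x - mu):
  Sigma^{-1} · (x - mu) = (0.5641, 0.2308).
  (x - mu)^T · [Sigma^{-1} · (x - mu)] = (1)·(0.5641) + (2)·(0.2308) = 1.0256.

Step 4 — take square root: d = √(1.0256) ≈ 1.0127.

d(x, mu) = √(1.0256) ≈ 1.0127


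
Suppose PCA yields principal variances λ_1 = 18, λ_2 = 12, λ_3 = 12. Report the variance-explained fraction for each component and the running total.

Step 1 — total variance = trace(Sigma) = Σ λ_i = 18 + 12 + 12 = 42.

Step 2 — fraction explained by component i = λ_i / Σ λ:
  PC1: 18/42 = 0.4286
  PC2: 12/42 = 0.2857
  PC3: 12/42 = 0.2857

Step 3 — cumulative fraction after k components = (λ_1 + ... + λ_k) / Σ λ:
  k = 1: 18/42 = 0.4286
  k = 2: (18 + 12)/42 = 30/42 = 0.7143
  k = 3: (18 + 12 + 12)/42 = 42/42 = 1

Summary (fraction, with percent):

explained: PC1 0.4286 (42.86%), PC2 0.2857 (28.57%), PC3 0.2857 (28.57%);  cumulative: 0.4286, 0.7143, 1


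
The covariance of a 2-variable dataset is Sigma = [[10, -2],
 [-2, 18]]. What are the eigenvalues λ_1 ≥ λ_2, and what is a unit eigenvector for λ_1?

Step 1 — characteristic polynomial of 2×2 Sigma:
  det(Sigma - λI) = λ² - trace · λ + det = 0.
  trace = 10 + 18 = 28, det = 10·18 - (-2)² = 176.
Step 2 — discriminant:
  Δ = trace² - 4·det = 784 - 704 = 80.
Step 3 — eigenvalues:
  λ = (trace ± √Δ)/2 = (28 ± 8.9443)/2,
  λ_1 = 18.4721,  λ_2 = 9.5279.

Step 4 — unit eigenvector for λ_1: solve (Sigma - λ_1 I)v = 0. First row:
  (10 - 18.4721)·v_x + (-2)·v_y = 0, i.e. (-8.4721)·v_x + (-2)·v_y = 0,
  so v ∝ (b, λ_1 - a) = (-2, 8.4721); multiply by -1 so the first entry is positive: u = (2, -8.4721).
  ||u|| = √((2)² + (-8.4721)²) = √(75.7771) ≈ 8.705,
  v_1 = u/||u|| ≈ (0.2298, -0.9732) (||v_1|| = 1).

λ_1 = 18.4721,  λ_2 = 9.5279;  v_1 ≈ (0.2298, -0.9732)


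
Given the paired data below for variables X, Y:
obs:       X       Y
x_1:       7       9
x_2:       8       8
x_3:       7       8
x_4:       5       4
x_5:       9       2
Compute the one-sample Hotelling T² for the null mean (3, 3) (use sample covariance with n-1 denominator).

Step 1 — sample mean vector:
  mean(X) = (7 + 8 + 7 + 5 + 9) / 5 = 36/5 = 7.2
  mean(Y) = (9 + 8 + 8 + 4 + 2) / 5 = 31/5 = 6.2
  x̄ = (7.2, 6.2),  deviation x̄ - mu_0 = (7.2, 6.2) - (3, 3) = (4.2, 3.2).

Step 2 — sample covariance matrix, S[i,j] = (1/(n-1)) · Σ_k (x_{k,i} - mean_i) · (x_{k,j} - mean_j), divisor n-1 = 4:
  S[X,X] = ((-0.2)·(-0.2) + (0.8)·(0.8) + (-0.2)·(-0.2) + (-2.2)·(-2.2) + (1.8)·(1.8)) / 4 = 8.8/4 = 2.2
  S[X,Y] = ((-0.2)·(2.8) + (0.8)·(1.8) + (-0.2)·(1.8) + (-2.2)·(-2.2) + (1.8)·(-4.2)) / 4 = -2.2/4 = -0.55
  S[Y,Y] = ((2.8)·(2.8) + (1.8)·(1.8) + (1.8)·(1.8) + (-2.2)·(-2.2) + (-4.2)·(-4.2)) / 4 = 36.8/4 = 9.2
  S = [[2.2, -0.55],
 [-0.55, 9.2]].

Step 3 — invert S. det(S) = 2.2·9.2 - (-0.55)² = 19.9375.
  S^{-1} = (1/det) · [[d, -b], [-b, a]] = [[0.4614, 0.0276],
 [0.0276, 0.1103]].

Step 4 — quadratic form (x̄ - mu_0)^T · S^{-1} · (x̄ - mu_0):
  S^{-1} · (x̄ - mu_0) = (2.0263, 0.469),
  (x̄ - mu_0)^T · [...] = (4.2)·(2.0263) + (3.2)·(0.469) = 10.0113.

Step 5 — scale by n: T² = 5 · 10.0113 = 50.0564.

T² ≈ 50.0564


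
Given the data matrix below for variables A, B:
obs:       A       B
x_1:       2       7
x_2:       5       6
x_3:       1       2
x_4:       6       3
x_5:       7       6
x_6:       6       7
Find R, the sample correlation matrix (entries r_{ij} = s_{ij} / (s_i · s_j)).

Step 1 — column means:
  mean(A) = (2 + 5 + 1 + 6 + 7 + 6) / 6 = 27/6 = 4.5
  mean(B) = (7 + 6 + 2 + 3 + 6 + 7) / 6 = 31/6 = 5.1667

Step 2 — sample variances and covariances s[i,j] = (1/(n-1)) · Σ_k (x_{k,i} - mean_i) · (x_{k,j} - mean_j), with n-1 = 5:
  s[A,A] = ((-2.5)·(-2.5) + (0.5)·(0.5) + (-3.5)·(-3.5) + (1.5)·(1.5) + (2.5)·(2.5) + (1.5)·(1.5)) / 5 = 29.5/5 = 5.9
  s[A,B] = ((-2.5)·(1.8333) + (0.5)·(0.8333) + (-3.5)·(-3.1667) + (1.5)·(-2.1667) + (2.5)·(0.8333) + (1.5)·(1.8333)) / 5 = 8.5/5 = 1.7
  s[B,B] = ((1.8333)·(1.8333) + (0.8333)·(0.8333) + (-3.1667)·(-3.1667) + (-2.1667)·(-2.1667) + (0.8333)·(0.8333) + (1.8333)·(1.8333)) / 5 = 22.8333/5 = 4.5667
  Sample standard deviations s_i = √(s[i,i]):
  s(A) = √(5.9) = 2.429
  s(B) = √(4.5667) = 2.137

Step 3 — r_{ij} = s_{ij} / (s_i · s_j):
  r[A,A] = 1 (diagonal).
  r[A,B] = 1.7 / (2.429 · 2.137) = 1.7 / 5.1907 = 0.3275
  r[B,B] = 1 (diagonal).

R is symmetric with unit diagonal. Assembling:

R = [[1, 0.3275],
 [0.3275, 1]]


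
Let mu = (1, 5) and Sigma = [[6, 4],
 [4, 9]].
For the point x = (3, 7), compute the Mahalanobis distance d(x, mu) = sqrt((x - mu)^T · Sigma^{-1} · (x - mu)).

Step 1 — centre the observation: (x - mu) = (2, 2).

Step 2 — invert Sigma. det(Sigma) = 6·9 - (4)² = 38.
  Sigma^{-1} = (1/det) · [[d, -b], [-b, a]] = [[0.2368, -0.1053],
 [-0.1053, 0.1579]].

Step 3 — form the quadratic (x - mu)^T · Sigma^{-1} · (x - mu):
  Sigma^{-1} · (x - mu) = (0.2632, 0.1053).
  (x - mu)^T · [Sigma^{-1} · (x - mu)] = (2)·(0.2632) + (2)·(0.1053) = 0.7368.

Step 4 — take square root: d = √(0.7368) ≈ 0.8584.

d(x, mu) = √(0.7368) ≈ 0.8584


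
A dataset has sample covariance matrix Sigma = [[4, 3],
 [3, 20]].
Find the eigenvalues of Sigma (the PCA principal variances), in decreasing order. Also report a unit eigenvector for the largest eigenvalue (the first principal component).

Step 1 — characteristic polynomial of 2×2 Sigma:
  det(Sigma - λI) = λ² - trace · λ + det = 0.
  trace = 4 + 20 = 24, det = 4·20 - (3)² = 71.
Step 2 — discriminant:
  Δ = trace² - 4·det = 576 - 284 = 292.
Step 3 — eigenvalues:
  λ = (trace ± √Δ)/2 = (24 ± 17.088)/2,
  λ_1 = 20.544,  λ_2 = 3.456.

Step 4 — unit eigenvector for λ_1: solve (Sigma - λ_1 I)v = 0. First row:
  (4 - 20.544)·v_x + (3)·v_y = 0, i.e. (-16.544)·v_x + (3)·v_y = 0,
  so v ∝ (b, λ_1 - a) = (3, 16.544) = u.
  ||u|| = √((3)² + (16.544)²) = √(282.7041) ≈ 16.8138,
  v_1 = u/||u|| ≈ (0.1784, 0.984) (||v_1|| = 1).

λ_1 = 20.544,  λ_2 = 3.456;  v_1 ≈ (0.1784, 0.984)


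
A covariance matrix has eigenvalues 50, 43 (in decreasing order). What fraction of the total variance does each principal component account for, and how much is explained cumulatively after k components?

Step 1 — total variance = trace(Sigma) = Σ λ_i = 50 + 43 = 93.

Step 2 — fraction explained by component i = λ_i / Σ λ:
  PC1: 50/93 = 0.5376
  PC2: 43/93 = 0.4624

Step 3 — cumulative fraction after k components = (λ_1 + ... + λ_k) / Σ λ:
  k = 1: 50/93 = 0.5376
  k = 2: (50 + 43)/93 = 93/93 = 1

Summary (fraction, with percent):

explained: PC1 0.5376 (53.76%), PC2 0.4624 (46.24%);  cumulative: 0.5376, 1


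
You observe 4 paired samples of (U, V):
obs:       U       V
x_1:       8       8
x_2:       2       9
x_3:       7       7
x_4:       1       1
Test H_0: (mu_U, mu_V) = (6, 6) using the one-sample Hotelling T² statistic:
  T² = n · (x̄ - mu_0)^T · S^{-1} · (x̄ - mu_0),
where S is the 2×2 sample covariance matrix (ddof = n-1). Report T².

Step 1 — sample mean vector:
  mean(U) = (8 + 2 + 7 + 1) / 4 = 18/4 = 4.5
  mean(V) = (8 + 9 + 7 + 1) / 4 = 25/4 = 6.25
  x̄ = (4.5, 6.25),  deviation x̄ - mu_0 = (4.5, 6.25) - (6, 6) = (-1.5, 0.25).

Step 2 — sample covariance matrix, S[i,j] = (1/(n-1)) · Σ_k (x_{k,i} - mean_i) · (x_{k,j} - mean_j), divisor n-1 = 3:
  S[U,U] = ((3.5)·(3.5) + (-2.5)·(-2.5) + (2.5)·(2.5) + (-3.5)·(-3.5)) / 3 = 37/3 = 12.3333
  S[U,V] = ((3.5)·(1.75) + (-2.5)·(2.75) + (2.5)·(0.75) + (-3.5)·(-5.25)) / 3 = 19.5/3 = 6.5
  S[V,V] = ((1.75)·(1.75) + (2.75)·(2.75) + (0.75)·(0.75) + (-5.25)·(-5.25)) / 3 = 38.75/3 = 12.9167
  S = [[12.3333, 6.5],
 [6.5, 12.9167]].

Step 3 — invert S. det(S) = 12.3333·12.9167 - (6.5)² = 117.0556.
  S^{-1} = (1/det) · [[d, -b], [-b, a]] = [[0.1103, -0.0555],
 [-0.0555, 0.1054]].

Step 4 — quadratic form (x̄ - mu_0)^T · S^{-1} · (x̄ - mu_0):
  S^{-1} · (x̄ - mu_0) = (-0.1794, 0.1096),
  (x̄ - mu_0)^T · [...] = (-1.5)·(-0.1794) + (0.25)·(0.1096) = 0.2965.

Step 5 — scale by n: T² = 4 · 0.2965 = 1.186.

T² ≈ 1.186


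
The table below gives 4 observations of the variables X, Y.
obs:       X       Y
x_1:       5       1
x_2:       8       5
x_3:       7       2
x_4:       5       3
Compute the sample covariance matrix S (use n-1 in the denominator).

Step 1 — column means:
  mean(X) = (5 + 8 + 7 + 5) / 4 = 25/4 = 6.25
  mean(Y) = (1 + 5 + 2 + 3) / 4 = 11/4 = 2.75

Step 2 — sample covariance S[i,j] = (1/(n-1)) · Σ_k (x_{k,i} - mean_i) · (x_{k,j} - mean_j), with n-1 = 3.
  S[X,X] = ((-1.25)·(-1.25) + (1.75)·(1.75) + (0.75)·(0.75) + (-1.25)·(-1.25)) / 3 = 6.75/3 = 2.25
  S[X,Y] = ((-1.25)·(-1.75) + (1.75)·(2.25) + (0.75)·(-0.75) + (-1.25)·(0.25)) / 3 = 5.25/3 = 1.75
  S[Y,Y] = ((-1.75)·(-1.75) + (2.25)·(2.25) + (-0.75)·(-0.75) + (0.25)·(0.25)) / 3 = 8.75/3 = 2.9167

S is symmetric (S[j,i] = S[i,j]). Assembling:

S = [[2.25, 1.75],
 [1.75, 2.9167]]


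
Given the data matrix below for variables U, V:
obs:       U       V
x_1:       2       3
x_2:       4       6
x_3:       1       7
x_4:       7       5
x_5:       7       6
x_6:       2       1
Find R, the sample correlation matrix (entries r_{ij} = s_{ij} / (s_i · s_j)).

Step 1 — column means:
  mean(U) = (2 + 4 + 1 + 7 + 7 + 2) / 6 = 23/6 = 3.8333
  mean(V) = (3 + 6 + 7 + 5 + 6 + 1) / 6 = 28/6 = 4.6667

Step 2 — sample variances and covariances s[i,j] = (1/(n-1)) · Σ_k (x_{k,i} - mean_i) · (x_{k,j} - mean_j), with n-1 = 5:
  s[U,U] = ((-1.8333)·(-1.8333) + (0.1667)·(0.1667) + (-2.8333)·(-2.8333) + (3.1667)·(3.1667) + (3.1667)·(3.1667) + (-1.8333)·(-1.8333)) / 5 = 34.8333/5 = 6.9667
  s[U,V] = ((-1.8333)·(-1.6667) + (0.1667)·(1.3333) + (-2.8333)·(2.3333) + (3.1667)·(0.3333) + (3.1667)·(1.3333) + (-1.8333)·(-3.6667)) / 5 = 8.6667/5 = 1.7333
  s[V,V] = ((-1.6667)·(-1.6667) + (1.3333)·(1.3333) + (2.3333)·(2.3333) + (0.3333)·(0.3333) + (1.3333)·(1.3333) + (-3.6667)·(-3.6667)) / 5 = 25.3333/5 = 5.0667
  Sample standard deviations s_i = √(s[i,i]):
  s(U) = √(6.9667) = 2.6394
  s(V) = √(5.0667) = 2.2509

Step 3 — r_{ij} = s_{ij} / (s_i · s_j):
  r[U,U] = 1 (diagonal).
  r[U,V] = 1.7333 / (2.6394 · 2.2509) = 1.7333 / 5.9412 = 0.2917
  r[V,V] = 1 (diagonal).

R is symmetric with unit diagonal. Assembling:

R = [[1, 0.2917],
 [0.2917, 1]]


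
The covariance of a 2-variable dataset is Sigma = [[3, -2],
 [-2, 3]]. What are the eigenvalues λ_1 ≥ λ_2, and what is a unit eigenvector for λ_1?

Step 1 — characteristic polynomial of 2×2 Sigma:
  det(Sigma - λI) = λ² - trace · λ + det = 0.
  trace = 3 + 3 = 6, det = 3·3 - (-2)² = 5.
Step 2 — discriminant:
  Δ = trace² - 4·det = 36 - 20 = 16.
Step 3 — eigenvalues:
  λ = (trace ± √Δ)/2 = (6 ± 4)/2,
  λ_1 = 5,  λ_2 = 1.

Step 4 — unit eigenvector for λ_1: solve (Sigma - λ_1 I)v = 0. First row:
  (3 - 5)·v_x + (-2)·v_y = 0, i.e. (-2)·v_x + (-2)·v_y = 0,
  so v ∝ (b, λ_1 - a) = (-2, 2); multiply by -1 so the first entry is positive: u = (2, -2).
  ||u|| = √((2)² + (-2)²) = √(8) ≈ 2.8284,
  v_1 = u/||u|| ≈ (0.7071, -0.7071) (||v_1|| = 1).

λ_1 = 5,  λ_2 = 1;  v_1 ≈ (0.7071, -0.7071)


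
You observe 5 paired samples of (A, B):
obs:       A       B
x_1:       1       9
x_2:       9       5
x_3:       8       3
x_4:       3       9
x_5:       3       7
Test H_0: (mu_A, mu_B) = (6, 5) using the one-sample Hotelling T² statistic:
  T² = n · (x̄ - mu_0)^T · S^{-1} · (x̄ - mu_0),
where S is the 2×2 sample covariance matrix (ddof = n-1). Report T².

Step 1 — sample mean vector:
  mean(A) = (1 + 9 + 8 + 3 + 3) / 5 = 24/5 = 4.8
  mean(B) = (9 + 5 + 3 + 9 + 7) / 5 = 33/5 = 6.6
  x̄ = (4.8, 6.6),  deviation x̄ - mu_0 = (4.8, 6.6) - (6, 5) = (-1.2, 1.6).

Step 2 — sample covariance matrix, S[i,j] = (1/(n-1)) · Σ_k (x_{k,i} - mean_i) · (x_{k,j} - mean_j), divisor n-1 = 4:
  S[A,A] = ((-3.8)·(-3.8) + (4.2)·(4.2) + (3.2)·(3.2) + (-1.8)·(-1.8) + (-1.8)·(-1.8)) / 4 = 48.8/4 = 12.2
  S[A,B] = ((-3.8)·(2.4) + (4.2)·(-1.6) + (3.2)·(-3.6) + (-1.8)·(2.4) + (-1.8)·(0.4)) / 4 = -32.4/4 = -8.1
  S[B,B] = ((2.4)·(2.4) + (-1.6)·(-1.6) + (-3.6)·(-3.6) + (2.4)·(2.4) + (0.4)·(0.4)) / 4 = 27.2/4 = 6.8
  S = [[12.2, -8.1],
 [-8.1, 6.8]].

Step 3 — invert S. det(S) = 12.2·6.8 - (-8.1)² = 17.35.
  S^{-1} = (1/det) · [[d, -b], [-b, a]] = [[0.3919, 0.4669],
 [0.4669, 0.7032]].

Step 4 — quadratic form (x̄ - mu_0)^T · S^{-1} · (x̄ - mu_0):
  S^{-1} · (x̄ - mu_0) = (0.2767, 0.5648),
  (x̄ - mu_0)^T · [...] = (-1.2)·(0.2767) + (1.6)·(0.5648) = 0.5718.

Step 5 — scale by n: T² = 5 · 0.5718 = 2.8588.

T² ≈ 2.8588


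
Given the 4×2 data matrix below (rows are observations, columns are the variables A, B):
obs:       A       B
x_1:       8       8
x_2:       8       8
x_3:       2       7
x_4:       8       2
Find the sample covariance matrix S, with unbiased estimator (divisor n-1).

Step 1 — column means:
  mean(A) = (8 + 8 + 2 + 8) / 4 = 26/4 = 6.5
  mean(B) = (8 + 8 + 7 + 2) / 4 = 25/4 = 6.25

Step 2 — sample covariance S[i,j] = (1/(n-1)) · Σ_k (x_{k,i} - mean_i) · (x_{k,j} - mean_j), with n-1 = 3.
  S[A,A] = ((1.5)·(1.5) + (1.5)·(1.5) + (-4.5)·(-4.5) + (1.5)·(1.5)) / 3 = 27/3 = 9
  S[A,B] = ((1.5)·(1.75) + (1.5)·(1.75) + (-4.5)·(0.75) + (1.5)·(-4.25)) / 3 = -4.5/3 = -1.5
  S[B,B] = ((1.75)·(1.75) + (1.75)·(1.75) + (0.75)·(0.75) + (-4.25)·(-4.25)) / 3 = 24.75/3 = 8.25

S is symmetric (S[j,i] = S[i,j]). Assembling:

S = [[9, -1.5],
 [-1.5, 8.25]]


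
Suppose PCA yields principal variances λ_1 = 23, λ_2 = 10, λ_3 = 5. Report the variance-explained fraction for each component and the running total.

Step 1 — total variance = trace(Sigma) = Σ λ_i = 23 + 10 + 5 = 38.

Step 2 — fraction explained by component i = λ_i / Σ λ:
  PC1: 23/38 = 0.6053
  PC2: 10/38 = 0.2632
  PC3: 5/38 = 0.1316

Step 3 — cumulative fraction after k components = (λ_1 + ... + λ_k) / Σ λ:
  k = 1: 23/38 = 0.6053
  k = 2: (23 + 10)/38 = 33/38 = 0.8684
  k = 3: (23 + 10 + 5)/38 = 38/38 = 1

Summary (fraction, with percent):

explained: PC1 0.6053 (60.53%), PC2 0.2632 (26.32%), PC3 0.1316 (13.16%);  cumulative: 0.6053, 0.8684, 1


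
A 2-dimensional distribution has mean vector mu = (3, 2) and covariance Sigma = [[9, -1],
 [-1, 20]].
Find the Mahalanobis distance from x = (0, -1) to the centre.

Step 1 — centre the observation: (x - mu) = (-3, -3).

Step 2 — invert Sigma. det(Sigma) = 9·20 - (-1)² = 179.
  Sigma^{-1} = (1/det) · [[d, -b], [-b, a]] = [[0.1117, 0.0056],
 [0.0056, 0.0503]].

Step 3 — form the quadratic (x - mu)^T · Sigma^{-1} · (x - mu):
  Sigma^{-1} · (x - mu) = (-0.352, -0.1676).
  (x - mu)^T · [Sigma^{-1} · (x - mu)] = (-3)·(-0.352) + (-3)·(-0.1676) = 1.5587.

Step 4 — take square root: d = √(1.5587) ≈ 1.2485.

d(x, mu) = √(1.5587) ≈ 1.2485


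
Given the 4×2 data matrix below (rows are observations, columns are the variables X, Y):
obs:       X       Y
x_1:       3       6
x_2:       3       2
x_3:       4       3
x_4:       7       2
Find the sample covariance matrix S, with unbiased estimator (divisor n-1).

Step 1 — column means:
  mean(X) = (3 + 3 + 4 + 7) / 4 = 17/4 = 4.25
  mean(Y) = (6 + 2 + 3 + 2) / 4 = 13/4 = 3.25

Step 2 — sample covariance S[i,j] = (1/(n-1)) · Σ_k (x_{k,i} - mean_i) · (x_{k,j} - mean_j), with n-1 = 3.
  S[X,X] = ((-1.25)·(-1.25) + (-1.25)·(-1.25) + (-0.25)·(-0.25) + (2.75)·(2.75)) / 3 = 10.75/3 = 3.5833
  S[X,Y] = ((-1.25)·(2.75) + (-1.25)·(-1.25) + (-0.25)·(-0.25) + (2.75)·(-1.25)) / 3 = -5.25/3 = -1.75
  S[Y,Y] = ((2.75)·(2.75) + (-1.25)·(-1.25) + (-0.25)·(-0.25) + (-1.25)·(-1.25)) / 3 = 10.75/3 = 3.5833

S is symmetric (S[j,i] = S[i,j]). Assembling:

S = [[3.5833, -1.75],
 [-1.75, 3.5833]]


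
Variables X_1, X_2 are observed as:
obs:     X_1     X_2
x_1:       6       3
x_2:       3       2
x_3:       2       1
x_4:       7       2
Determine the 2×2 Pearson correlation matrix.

Step 1 — column means:
  mean(X_1) = (6 + 3 + 2 + 7) / 4 = 18/4 = 4.5
  mean(X_2) = (3 + 2 + 1 + 2) / 4 = 8/4 = 2

Step 2 — sample variances and covariances s[i,j] = (1/(n-1)) · Σ_k (x_{k,i} - mean_i) · (x_{k,j} - mean_j), with n-1 = 3:
  s[X_1,X_1] = ((1.5)·(1.5) + (-1.5)·(-1.5) + (-2.5)·(-2.5) + (2.5)·(2.5)) / 3 = 17/3 = 5.6667
  s[X_1,X_2] = ((1.5)·(1) + (-1.5)·(0) + (-2.5)·(-1) + (2.5)·(0)) / 3 = 4/3 = 1.3333
  s[X_2,X_2] = ((1)·(1) + (0)·(0) + (-1)·(-1) + (0)·(0)) / 3 = 2/3 = 0.6667
  Sample standard deviations s_i = √(s[i,i]):
  s(X_1) = √(5.6667) = 2.3805
  s(X_2) = √(0.6667) = 0.8165

Step 3 — r_{ij} = s_{ij} / (s_i · s_j):
  r[X_1,X_1] = 1 (diagonal).
  r[X_1,X_2] = 1.3333 / (2.3805 · 0.8165) = 1.3333 / 1.9437 = 0.686
  r[X_2,X_2] = 1 (diagonal).

R is symmetric with unit diagonal. Assembling:

R = [[1, 0.686],
 [0.686, 1]]


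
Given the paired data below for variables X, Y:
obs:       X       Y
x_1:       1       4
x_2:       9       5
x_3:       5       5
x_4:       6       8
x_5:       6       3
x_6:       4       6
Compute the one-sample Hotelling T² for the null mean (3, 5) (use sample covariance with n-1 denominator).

Step 1 — sample mean vector:
  mean(X) = (1 + 9 + 5 + 6 + 6 + 4) / 6 = 31/6 = 5.1667
  mean(Y) = (4 + 5 + 5 + 8 + 3 + 6) / 6 = 31/6 = 5.1667
  x̄ = (5.1667, 5.1667),  deviation x̄ - mu_0 = (5.1667, 5.1667) - (3, 5) = (2.1667, 0.1667).

Step 2 — sample covariance matrix, S[i,j] = (1/(n-1)) · Σ_k (x_{k,i} - mean_i) · (x_{k,j} - mean_j), divisor n-1 = 5:
  S[X,X] = ((-4.1667)·(-4.1667) + (3.8333)·(3.8333) + (-0.1667)·(-0.1667) + (0.8333)·(0.8333) + (0.8333)·(0.8333) + (-1.1667)·(-1.1667)) / 5 = 34.8333/5 = 6.9667
  S[X,Y] = ((-4.1667)·(-1.1667) + (3.8333)·(-0.1667) + (-0.1667)·(-0.1667) + (0.8333)·(2.8333) + (0.8333)·(-2.1667) + (-1.1667)·(0.8333)) / 5 = 3.8333/5 = 0.7667
  S[Y,Y] = ((-1.1667)·(-1.1667) + (-0.1667)·(-0.1667) + (-0.1667)·(-0.1667) + (2.8333)·(2.8333) + (-2.1667)·(-2.1667) + (0.8333)·(0.8333)) / 5 = 14.8333/5 = 2.9667
  S = [[6.9667, 0.7667],
 [0.7667, 2.9667]].

Step 3 — invert S. det(S) = 6.9667·2.9667 - (0.7667)² = 20.08.
  S^{-1} = (1/det) · [[d, -b], [-b, a]] = [[0.1477, -0.0382],
 [-0.0382, 0.3469]].

Step 4 — quadratic form (x̄ - mu_0)^T · S^{-1} · (x̄ - mu_0):
  S^{-1} · (x̄ - mu_0) = (0.3137, -0.0249),
  (x̄ - mu_0)^T · [...] = (2.1667)·(0.3137) + (0.1667)·(-0.0249) = 0.6756.

Step 5 — scale by n: T² = 6 · 0.6756 = 4.0538.

T² ≈ 4.0538


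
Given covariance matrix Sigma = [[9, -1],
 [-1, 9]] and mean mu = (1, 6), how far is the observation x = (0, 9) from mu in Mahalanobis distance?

Step 1 — centre the observation: (x - mu) = (-1, 3).

Step 2 — invert Sigma. det(Sigma) = 9·9 - (-1)² = 80.
  Sigma^{-1} = (1/det) · [[d, -b], [-b, a]] = [[0.1125, 0.0125],
 [0.0125, 0.1125]].

Step 3 — form the quadratic (x - mu)^T · Sigma^{-1} · (x - mu):
  Sigma^{-1} · (x - mu) = (-0.075, 0.325).
  (x - mu)^T · [Sigma^{-1} · (x - mu)] = (-1)·(-0.075) + (3)·(0.325) = 1.05.

Step 4 — take square root: d = √(1.05) ≈ 1.0247.

d(x, mu) = √(1.05) ≈ 1.0247


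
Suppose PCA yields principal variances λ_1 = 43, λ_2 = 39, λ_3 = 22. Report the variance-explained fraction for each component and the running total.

Step 1 — total variance = trace(Sigma) = Σ λ_i = 43 + 39 + 22 = 104.

Step 2 — fraction explained by component i = λ_i / Σ λ:
  PC1: 43/104 = 0.4135
  PC2: 39/104 = 0.375
  PC3: 22/104 = 0.2115

Step 3 — cumulative fraction after k components = (λ_1 + ... + λ_k) / Σ λ:
  k = 1: 43/104 = 0.4135
  k = 2: (43 + 39)/104 = 82/104 = 0.7885
  k = 3: (43 + 39 + 22)/104 = 104/104 = 1

Summary (fraction, with percent):

explained: PC1 0.4135 (41.35%), PC2 0.375 (37.5%), PC3 0.2115 (21.15%);  cumulative: 0.4135, 0.7885, 1


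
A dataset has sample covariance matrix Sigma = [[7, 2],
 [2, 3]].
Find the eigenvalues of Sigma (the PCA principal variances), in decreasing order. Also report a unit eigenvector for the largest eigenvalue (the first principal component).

Step 1 — characteristic polynomial of 2×2 Sigma:
  det(Sigma - λI) = λ² - trace · λ + det = 0.
  trace = 7 + 3 = 10, det = 7·3 - (2)² = 17.
Step 2 — discriminant:
  Δ = trace² - 4·det = 100 - 68 = 32.
Step 3 — eigenvalues:
  λ = (trace ± √Δ)/2 = (10 ± 5.6569)/2,
  λ_1 = 7.8284,  λ_2 = 2.1716.

Step 4 — unit eigenvector for λ_1: solve (Sigma - λ_1 I)v = 0. First row:
  (7 - 7.8284)·v_x + (2)·v_y = 0, i.e. (-0.8284)·v_x + (2)·v_y = 0,
  so v ∝ (b, λ_1 - a) = (2, 0.8284) = u.
  ||u|| = √((2)² + (0.8284)²) = √(4.6863) ≈ 2.1648,
  v_1 = u/||u|| ≈ (0.9239, 0.3827) (||v_1|| = 1).

λ_1 = 7.8284,  λ_2 = 2.1716;  v_1 ≈ (0.9239, 0.3827)


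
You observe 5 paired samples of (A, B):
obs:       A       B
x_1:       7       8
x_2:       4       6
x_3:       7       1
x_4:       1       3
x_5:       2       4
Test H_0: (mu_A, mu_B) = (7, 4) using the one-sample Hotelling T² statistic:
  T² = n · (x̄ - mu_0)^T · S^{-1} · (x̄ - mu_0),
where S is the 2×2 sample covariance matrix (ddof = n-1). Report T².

Step 1 — sample mean vector:
  mean(A) = (7 + 4 + 7 + 1 + 2) / 5 = 21/5 = 4.2
  mean(B) = (8 + 6 + 1 + 3 + 4) / 5 = 22/5 = 4.4
  x̄ = (4.2, 4.4),  deviation x̄ - mu_0 = (4.2, 4.4) - (7, 4) = (-2.8, 0.4).

Step 2 — sample covariance matrix, S[i,j] = (1/(n-1)) · Σ_k (x_{k,i} - mean_i) · (x_{k,j} - mean_j), divisor n-1 = 4:
  S[A,A] = ((2.8)·(2.8) + (-0.2)·(-0.2) + (2.8)·(2.8) + (-3.2)·(-3.2) + (-2.2)·(-2.2)) / 4 = 30.8/4 = 7.7
  S[A,B] = ((2.8)·(3.6) + (-0.2)·(1.6) + (2.8)·(-3.4) + (-3.2)·(-1.4) + (-2.2)·(-0.4)) / 4 = 5.6/4 = 1.4
  S[B,B] = ((3.6)·(3.6) + (1.6)·(1.6) + (-3.4)·(-3.4) + (-1.4)·(-1.4) + (-0.4)·(-0.4)) / 4 = 29.2/4 = 7.3
  S = [[7.7, 1.4],
 [1.4, 7.3]].

Step 3 — invert S. det(S) = 7.7·7.3 - (1.4)² = 54.25.
  S^{-1} = (1/det) · [[d, -b], [-b, a]] = [[0.1346, -0.0258],
 [-0.0258, 0.1419]].

Step 4 — quadratic form (x̄ - mu_0)^T · S^{-1} · (x̄ - mu_0):
  S^{-1} · (x̄ - mu_0) = (-0.3871, 0.129),
  (x̄ - mu_0)^T · [...] = (-2.8)·(-0.3871) + (0.4)·(0.129) = 1.1355.

Step 5 — scale by n: T² = 5 · 1.1355 = 5.6774.

T² ≈ 5.6774
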